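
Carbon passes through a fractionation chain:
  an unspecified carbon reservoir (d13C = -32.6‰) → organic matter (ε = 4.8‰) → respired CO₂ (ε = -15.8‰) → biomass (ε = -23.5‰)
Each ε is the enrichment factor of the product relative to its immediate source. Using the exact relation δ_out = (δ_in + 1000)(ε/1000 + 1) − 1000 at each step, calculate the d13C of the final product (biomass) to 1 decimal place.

step 1: δ = (-32.60 + 1000)·(4.8/1000 + 1) − 1000 = -27.96‰
step 2: δ = (-27.96 + 1000)·(-15.8/1000 + 1) − 1000 = -43.31‰
step 3: δ = (-43.31 + 1000)·(-23.5/1000 + 1) − 1000 = -65.80‰

-65.8‰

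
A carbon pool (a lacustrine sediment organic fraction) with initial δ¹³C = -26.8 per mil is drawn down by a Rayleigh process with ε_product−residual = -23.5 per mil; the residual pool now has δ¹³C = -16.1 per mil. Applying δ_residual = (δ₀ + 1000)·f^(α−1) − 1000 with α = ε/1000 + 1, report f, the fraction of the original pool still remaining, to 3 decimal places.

0.628

α − 1 = ε/1000 = -0.0235
(δ_res + 1000)/(δ₀ + 1000) = (-16.1 + 1000)/(-26.8 + 1000) = 983.9/973.2 = 1.010995
f = 1.010995^(1/-0.0235) = exp(ln(1.010995)/-0.0235) = exp(0.01093/-0.0235)
f = exp(-0.4653) = 0.6279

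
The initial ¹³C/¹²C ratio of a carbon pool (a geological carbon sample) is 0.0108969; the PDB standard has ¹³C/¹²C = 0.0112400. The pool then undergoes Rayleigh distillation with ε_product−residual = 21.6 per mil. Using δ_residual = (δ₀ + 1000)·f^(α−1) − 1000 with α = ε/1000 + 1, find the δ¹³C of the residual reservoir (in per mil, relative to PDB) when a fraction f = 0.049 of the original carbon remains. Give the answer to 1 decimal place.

δ₀ = (0.0108969/0.0112400 − 1)×1000 = (0.969475 − 1)×1000 = -30.525 per mil
α − 1 = ε/1000 = 0.0216
f^(α−1) = 0.049^(0.0216) = 0.936932
δ_res = (-30.525 + 1000) × 0.936932 − 1000 = 908.333 − 1000 = -91.67 per mil

-91.7 per mil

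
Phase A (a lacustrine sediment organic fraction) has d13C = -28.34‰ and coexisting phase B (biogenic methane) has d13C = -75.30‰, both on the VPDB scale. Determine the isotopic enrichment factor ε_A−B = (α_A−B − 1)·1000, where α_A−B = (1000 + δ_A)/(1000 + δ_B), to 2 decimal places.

50.78‰

α_A−B = (1000 + -28.34) / (1000 + -75.30) = 971.66 / 924.70 = 1.050784
ε_A−B = (1.050784 − 1) × 1000 = 50.784‰
(The approximation ε ≈ δ_A − δ_B would give 46.96‰.)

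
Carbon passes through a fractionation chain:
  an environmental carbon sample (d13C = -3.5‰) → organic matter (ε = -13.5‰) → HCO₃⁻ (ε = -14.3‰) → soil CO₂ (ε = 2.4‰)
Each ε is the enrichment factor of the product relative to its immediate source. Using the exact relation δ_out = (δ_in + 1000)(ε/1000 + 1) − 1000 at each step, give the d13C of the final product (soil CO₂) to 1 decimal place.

step 1: δ = (-3.50 + 1000)·(-13.5/1000 + 1) − 1000 = -16.95‰
step 2: δ = (-16.95 + 1000)·(-14.3/1000 + 1) − 1000 = -31.01‰
step 3: δ = (-31.01 + 1000)·(2.4/1000 + 1) − 1000 = -28.68‰

-28.7‰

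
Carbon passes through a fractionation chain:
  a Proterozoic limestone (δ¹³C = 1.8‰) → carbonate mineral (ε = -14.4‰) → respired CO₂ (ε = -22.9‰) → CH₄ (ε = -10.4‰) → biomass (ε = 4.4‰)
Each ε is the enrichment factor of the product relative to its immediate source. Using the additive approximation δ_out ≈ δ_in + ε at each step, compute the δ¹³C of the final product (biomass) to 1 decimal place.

step 1: δ ≈ 1.8 + (-14.4) = -12.6‰
step 2: δ ≈ -12.6 + (-22.9) = -35.5‰
step 3: δ ≈ -35.5 + (-10.4) = -45.9‰
step 4: δ ≈ -45.9 + (4.4) = -41.5‰

-41.5‰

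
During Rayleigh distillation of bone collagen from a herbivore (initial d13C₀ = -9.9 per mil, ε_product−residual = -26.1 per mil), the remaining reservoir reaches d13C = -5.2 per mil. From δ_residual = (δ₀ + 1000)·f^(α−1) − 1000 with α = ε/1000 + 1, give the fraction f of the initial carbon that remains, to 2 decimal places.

0.83

α − 1 = ε/1000 = -0.0261
(δ_res + 1000)/(δ₀ + 1000) = (-5.2 + 1000)/(-9.9 + 1000) = 994.8/990.1 = 1.004747
f = 1.004747^(1/-0.0261) = exp(ln(1.004747)/-0.0261) = exp(0.00474/-0.0261)
f = exp(-0.1814) = 0.8341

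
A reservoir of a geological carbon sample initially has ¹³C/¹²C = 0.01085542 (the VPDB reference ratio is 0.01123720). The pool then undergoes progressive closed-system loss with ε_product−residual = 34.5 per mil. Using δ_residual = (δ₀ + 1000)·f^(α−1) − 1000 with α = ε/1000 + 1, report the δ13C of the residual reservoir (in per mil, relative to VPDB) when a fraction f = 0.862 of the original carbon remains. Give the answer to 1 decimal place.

-38.9 per mil

δ₀ = (0.01085542/0.01123720 − 1)×1000 = (0.966025 − 1)×1000 = -33.975 per mil
α − 1 = ε/1000 = 0.0345
f^(α−1) = 0.862^(0.0345) = 0.994890
δ_res = (-33.975 + 1000) × 0.994890 − 1000 = 961.089 − 1000 = -38.91 per mil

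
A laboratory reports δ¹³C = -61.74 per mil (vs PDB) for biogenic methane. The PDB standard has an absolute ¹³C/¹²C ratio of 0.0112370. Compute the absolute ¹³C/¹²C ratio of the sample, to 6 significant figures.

R_sample = R_standard × (δ¹³C/1000 + 1)
R_sample = 0.0112370 × (-61.74/1000 + 1) = 0.0112370 × 0.938260
R_sample = 0.0105432

0.0105432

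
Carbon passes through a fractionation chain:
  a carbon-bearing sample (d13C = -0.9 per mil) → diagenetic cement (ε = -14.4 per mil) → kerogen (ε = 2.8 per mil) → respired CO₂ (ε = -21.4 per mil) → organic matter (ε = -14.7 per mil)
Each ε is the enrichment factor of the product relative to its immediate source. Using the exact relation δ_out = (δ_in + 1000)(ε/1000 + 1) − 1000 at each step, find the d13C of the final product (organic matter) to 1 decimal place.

-47.9 per mil

step 1: δ = (-0.90 + 1000)·(-14.4/1000 + 1) − 1000 = -15.29 per mil
step 2: δ = (-15.29 + 1000)·(2.8/1000 + 1) − 1000 = -12.53 per mil
step 3: δ = (-12.53 + 1000)·(-21.4/1000 + 1) − 1000 = -33.66 per mil
step 4: δ = (-33.66 + 1000)·(-14.7/1000 + 1) − 1000 = -47.87 per mil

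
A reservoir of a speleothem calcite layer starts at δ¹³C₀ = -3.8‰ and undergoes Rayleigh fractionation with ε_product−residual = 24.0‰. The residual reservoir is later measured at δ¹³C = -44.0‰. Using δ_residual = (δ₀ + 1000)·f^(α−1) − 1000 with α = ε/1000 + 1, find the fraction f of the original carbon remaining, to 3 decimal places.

α − 1 = ε/1000 = 0.0240
(δ_res + 1000)/(δ₀ + 1000) = (-44.0 + 1000)/(-3.8 + 1000) = 956.0/996.2 = 0.959647
f = 0.959647^(1/0.0240) = exp(ln(0.959647)/0.0240) = exp(-0.04119/0.0240)
f = exp(-1.7163) = 0.1797

0.180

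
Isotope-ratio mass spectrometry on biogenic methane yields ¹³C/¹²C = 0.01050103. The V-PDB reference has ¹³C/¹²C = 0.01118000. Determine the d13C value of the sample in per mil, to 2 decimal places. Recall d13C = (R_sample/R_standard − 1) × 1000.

d13C = (R_sample / R_standard − 1) × 1000
R_sample / R_standard = 0.01050103 / 0.01118000 = 0.939269
d13C = (0.939269 − 1) × 1000 = -60.731 per mil

-60.73 per mil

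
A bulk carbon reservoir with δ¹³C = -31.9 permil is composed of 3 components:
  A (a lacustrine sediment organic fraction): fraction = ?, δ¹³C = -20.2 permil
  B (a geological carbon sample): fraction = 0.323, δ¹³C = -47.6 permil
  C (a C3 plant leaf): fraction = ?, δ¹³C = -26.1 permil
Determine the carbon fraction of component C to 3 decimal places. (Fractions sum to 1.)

0.483

Let f_C and f_A be the unknown fractions; fractions sum to 1 so f_C + f_A = 0.677.
Mass balance: Σ fᵢ·δᵢ = δ_bulk ⇒ f_C·(-26.1) + f_A·(-20.2) = -31.9 − (-15.375) = -16.525
Substitute f_A = 0.677 − f_C:
f_C·(-26.1 − -20.2) = -16.525 − 0.677×(-20.2) = -2.850
f_C = -2.850 / -5.9 = 0.4830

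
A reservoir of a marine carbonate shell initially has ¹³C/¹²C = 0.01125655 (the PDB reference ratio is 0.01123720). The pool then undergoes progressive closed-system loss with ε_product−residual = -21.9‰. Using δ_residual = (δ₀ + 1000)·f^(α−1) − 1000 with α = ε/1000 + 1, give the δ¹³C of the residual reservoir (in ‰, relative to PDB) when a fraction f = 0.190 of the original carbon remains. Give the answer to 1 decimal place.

38.8‰

δ₀ = (0.01125655/0.01123720 − 1)×1000 = (1.001722 − 1)×1000 = 1.722‰
α − 1 = ε/1000 = -0.0219
f^(α−1) = 0.190^(-0.0219) = 1.037039
δ_res = (1.722 + 1000) × 1.037039 − 1000 = 1038.825 − 1000 = 38.83‰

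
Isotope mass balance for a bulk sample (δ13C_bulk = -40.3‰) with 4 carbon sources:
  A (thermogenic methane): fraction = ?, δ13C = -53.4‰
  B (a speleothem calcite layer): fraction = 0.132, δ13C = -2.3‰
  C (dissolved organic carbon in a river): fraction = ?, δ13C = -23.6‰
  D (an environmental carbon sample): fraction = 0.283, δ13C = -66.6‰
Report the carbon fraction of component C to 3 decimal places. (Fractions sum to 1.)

0.339

Let f_C and f_A be the unknown fractions; fractions sum to 1 so f_C + f_A = 0.585.
Mass balance: Σ fᵢ·δᵢ = δ_bulk ⇒ f_C·(-23.6) + f_A·(-53.4) = -40.3 − (-19.151) = -21.149
Substitute f_A = 0.585 − f_C:
f_C·(-23.6 − -53.4) = -21.149 − 0.585×(-53.4) = 10.090
f_C = 10.090 / 29.8 = 0.3386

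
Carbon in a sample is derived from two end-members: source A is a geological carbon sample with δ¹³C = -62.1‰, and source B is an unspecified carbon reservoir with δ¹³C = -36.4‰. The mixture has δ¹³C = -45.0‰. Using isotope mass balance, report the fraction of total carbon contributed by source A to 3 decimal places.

0.335

δ_mix = f_A·δ_A + (1 − f_A)·δ_B  ⇒  f_A = (δ_mix − δ_B)/(δ_A − δ_B)
f_A = (-45.0 − (-36.4)) / (-62.1 − (-36.4))
f_A = -8.6 / -25.7 = 0.3346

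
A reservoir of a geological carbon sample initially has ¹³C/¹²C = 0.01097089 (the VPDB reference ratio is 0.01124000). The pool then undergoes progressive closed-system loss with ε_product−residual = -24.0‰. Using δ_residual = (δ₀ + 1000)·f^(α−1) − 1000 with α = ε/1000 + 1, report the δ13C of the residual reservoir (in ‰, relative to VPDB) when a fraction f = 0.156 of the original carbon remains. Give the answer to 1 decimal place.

20.6‰

δ₀ = (0.01097089/0.01124000 − 1)×1000 = (0.976058 − 1)×1000 = -23.942‰
α − 1 = ε/1000 = -0.0240
f^(α−1) = 0.156^(-0.0240) = 1.045599
δ_res = (-23.942 + 1000) × 1.045599 − 1000 = 1020.565 − 1000 = 20.56‰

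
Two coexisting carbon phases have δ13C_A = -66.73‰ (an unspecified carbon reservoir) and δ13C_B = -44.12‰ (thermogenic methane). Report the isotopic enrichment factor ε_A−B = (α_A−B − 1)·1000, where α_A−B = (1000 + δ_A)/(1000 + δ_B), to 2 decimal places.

-23.65‰

α_A−B = (1000 + -66.73) / (1000 + -44.12) = 933.27 / 955.88 = 0.976346
ε_A−B = (0.976346 − 1) × 1000 = -23.654‰
(The approximation ε ≈ δ_A − δ_B would give -22.61‰.)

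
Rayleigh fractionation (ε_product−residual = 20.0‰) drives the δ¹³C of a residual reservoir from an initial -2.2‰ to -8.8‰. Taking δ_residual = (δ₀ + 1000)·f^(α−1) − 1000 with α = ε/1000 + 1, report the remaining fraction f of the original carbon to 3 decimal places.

0.718

α − 1 = ε/1000 = 0.0200
(δ_res + 1000)/(δ₀ + 1000) = (-8.8 + 1000)/(-2.2 + 1000) = 991.2/997.8 = 0.993385
f = 0.993385^(1/0.0200) = exp(ln(0.993385)/0.0200) = exp(-0.00664/0.0200)
f = exp(-0.3318) = 0.7176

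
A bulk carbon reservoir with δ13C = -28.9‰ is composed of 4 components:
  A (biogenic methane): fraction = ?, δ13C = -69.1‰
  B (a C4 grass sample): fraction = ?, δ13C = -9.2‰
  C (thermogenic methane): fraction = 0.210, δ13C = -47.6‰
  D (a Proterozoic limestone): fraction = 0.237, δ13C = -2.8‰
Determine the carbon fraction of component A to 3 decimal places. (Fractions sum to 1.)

0.220

Let f_A and f_B be the unknown fractions; fractions sum to 1 so f_A + f_B = 0.553.
Mass balance: Σ fᵢ·δᵢ = δ_bulk ⇒ f_A·(-69.1) + f_B·(-9.2) = -28.9 − (-10.660) = -18.240
Substitute f_B = 0.553 − f_A:
f_A·(-69.1 − -9.2) = -18.240 − 0.553×(-9.2) = -13.153
f_A = -13.153 / -59.9 = 0.2196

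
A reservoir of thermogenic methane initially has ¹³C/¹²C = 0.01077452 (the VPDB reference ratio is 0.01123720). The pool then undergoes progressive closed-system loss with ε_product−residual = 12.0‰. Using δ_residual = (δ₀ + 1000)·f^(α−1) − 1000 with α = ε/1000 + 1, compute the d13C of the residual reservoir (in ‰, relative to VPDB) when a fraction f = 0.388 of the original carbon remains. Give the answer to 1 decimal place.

-52.0‰

δ₀ = (0.01077452/0.01123720 − 1)×1000 = (0.958826 − 1)×1000 = -41.174‰
α − 1 = ε/1000 = 0.0120
f^(α−1) = 0.388^(0.0120) = 0.988703
δ_res = (-41.174 + 1000) × 0.988703 − 1000 = 947.994 − 1000 = -52.01‰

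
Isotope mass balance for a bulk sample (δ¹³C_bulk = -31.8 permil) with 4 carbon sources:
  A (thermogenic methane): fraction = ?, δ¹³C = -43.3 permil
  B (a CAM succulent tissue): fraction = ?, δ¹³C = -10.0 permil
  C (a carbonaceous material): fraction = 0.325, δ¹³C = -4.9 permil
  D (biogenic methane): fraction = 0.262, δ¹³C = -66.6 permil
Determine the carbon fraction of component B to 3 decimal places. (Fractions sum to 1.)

Let f_B and f_A be the unknown fractions; fractions sum to 1 so f_B + f_A = 0.413.
Mass balance: Σ fᵢ·δᵢ = δ_bulk ⇒ f_B·(-10.0) + f_A·(-43.3) = -31.8 − (-19.042) = -12.758
Substitute f_A = 0.413 − f_B:
f_B·(-10.0 − -43.3) = -12.758 − 0.413×(-43.3) = 5.125
f_B = 5.125 / 33.3 = 0.1539

0.154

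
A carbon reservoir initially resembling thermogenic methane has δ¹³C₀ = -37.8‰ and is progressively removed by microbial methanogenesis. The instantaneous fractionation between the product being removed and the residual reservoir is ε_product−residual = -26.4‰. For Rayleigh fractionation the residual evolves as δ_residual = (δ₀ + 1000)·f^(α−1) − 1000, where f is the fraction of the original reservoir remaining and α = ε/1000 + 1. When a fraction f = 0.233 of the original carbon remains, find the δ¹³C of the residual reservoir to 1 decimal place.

Rayleigh residual: δ_res = (δ₀ + 1000)·f^(α−1) − 1000
α = ε/1000 + 1 = 0.97360, so α − 1 = -0.02640
f^(α−1) = 0.233^(-0.02640) = 1.039206
δ_res = (-37.8 + 1000) × 1.039206 − 1000 = 999.924 − 1000 = -0.08‰

-0.1‰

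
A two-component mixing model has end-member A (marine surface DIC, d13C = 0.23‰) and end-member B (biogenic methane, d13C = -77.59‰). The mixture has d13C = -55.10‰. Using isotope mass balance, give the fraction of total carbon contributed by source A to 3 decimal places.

0.289

δ_mix = f_A·δ_A + (1 − f_A)·δ_B  ⇒  f_A = (δ_mix − δ_B)/(δ_A − δ_B)
f_A = (-55.10 − (-77.59)) / (0.23 − (-77.59))
f_A = 22.49 / 77.82 = 0.2890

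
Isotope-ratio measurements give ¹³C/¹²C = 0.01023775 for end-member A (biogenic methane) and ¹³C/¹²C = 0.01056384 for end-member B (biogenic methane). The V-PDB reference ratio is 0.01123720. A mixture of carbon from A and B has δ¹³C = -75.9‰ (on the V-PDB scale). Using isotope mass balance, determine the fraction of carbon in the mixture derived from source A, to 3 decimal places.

δ_A = (0.01023775/0.01123720 − 1)×1000 = (0.911059 − 1)×1000 = -88.941‰
δ_B = (0.01056384/0.01123720 − 1)×1000 = (0.940078 − 1)×1000 = -59.922‰
f_A = (δ_mix − δ_B)/(δ_A − δ_B) = (-75.9 − (-59.922))/(-88.941 − (-59.922))
f_A = -15.978 / -29.019 = 0.5506

0.551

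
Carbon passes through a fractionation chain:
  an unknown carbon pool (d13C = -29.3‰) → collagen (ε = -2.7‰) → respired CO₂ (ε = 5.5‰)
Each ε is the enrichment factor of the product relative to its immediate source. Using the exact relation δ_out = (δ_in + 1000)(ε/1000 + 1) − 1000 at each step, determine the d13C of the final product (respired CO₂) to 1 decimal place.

-26.6‰

step 1: δ = (-29.30 + 1000)·(-2.7/1000 + 1) − 1000 = -31.92‰
step 2: δ = (-31.92 + 1000)·(5.5/1000 + 1) − 1000 = -26.60‰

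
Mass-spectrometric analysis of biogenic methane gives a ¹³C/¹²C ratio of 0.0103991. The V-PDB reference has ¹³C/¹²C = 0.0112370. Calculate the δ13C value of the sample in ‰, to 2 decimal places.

-74.57‰

δ13C = (R_sample / R_standard − 1) × 1000
R_sample / R_standard = 0.0103991 / 0.0112370 = 0.925434
δ13C = (0.925434 − 1) × 1000 = -74.566‰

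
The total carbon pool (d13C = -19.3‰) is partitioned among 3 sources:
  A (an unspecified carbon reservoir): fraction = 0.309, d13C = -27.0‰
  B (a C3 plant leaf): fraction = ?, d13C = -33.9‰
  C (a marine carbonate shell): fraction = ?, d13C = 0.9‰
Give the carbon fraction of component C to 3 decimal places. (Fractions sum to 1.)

Let f_C and f_B be the unknown fractions; fractions sum to 1 so f_C + f_B = 0.691.
Mass balance: Σ fᵢ·δᵢ = δ_bulk ⇒ f_C·(0.9) + f_B·(-33.9) = -19.3 − (-8.343) = -10.957
Substitute f_B = 0.691 − f_C:
f_C·(0.9 − -33.9) = -10.957 − 0.691×(-33.9) = 12.468
f_C = 12.468 / 34.8 = 0.3583

0.358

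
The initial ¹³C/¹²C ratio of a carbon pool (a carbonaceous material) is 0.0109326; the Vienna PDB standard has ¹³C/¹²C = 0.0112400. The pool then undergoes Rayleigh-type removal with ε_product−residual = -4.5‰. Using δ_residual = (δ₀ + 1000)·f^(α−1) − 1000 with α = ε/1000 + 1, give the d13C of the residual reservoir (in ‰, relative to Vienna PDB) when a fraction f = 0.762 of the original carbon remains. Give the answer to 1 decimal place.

-26.2‰

δ₀ = (0.0109326/0.0112400 − 1)×1000 = (0.972651 − 1)×1000 = -27.349‰
α − 1 = ε/1000 = -0.0045
f^(α−1) = 0.762^(-0.0045) = 1.001224
δ_res = (-27.349 + 1000) × 1.001224 − 1000 = 973.842 − 1000 = -26.16‰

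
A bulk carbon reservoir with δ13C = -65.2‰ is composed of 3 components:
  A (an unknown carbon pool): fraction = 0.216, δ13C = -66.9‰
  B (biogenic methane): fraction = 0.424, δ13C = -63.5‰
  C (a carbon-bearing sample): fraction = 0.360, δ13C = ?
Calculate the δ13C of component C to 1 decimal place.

-66.2‰

Isotope mass balance: δ_bulk = Σ fᵢ·δᵢ.
-65.2 = 0.216×(-66.9) + 0.424×(-63.5) + 0.360×δ_C
0.360·δ_C = -65.2 − (-41.374) = -23.826
δ_C = -23.826 / 0.360 = -66.18‰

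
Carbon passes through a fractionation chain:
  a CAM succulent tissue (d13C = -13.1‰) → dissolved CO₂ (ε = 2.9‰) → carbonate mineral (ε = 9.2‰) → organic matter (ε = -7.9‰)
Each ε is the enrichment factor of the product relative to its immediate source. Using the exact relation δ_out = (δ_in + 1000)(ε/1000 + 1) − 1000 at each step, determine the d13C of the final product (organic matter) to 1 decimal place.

-9.0‰

step 1: δ = (-13.10 + 1000)·(2.9/1000 + 1) − 1000 = -10.24‰
step 2: δ = (-10.24 + 1000)·(9.2/1000 + 1) − 1000 = -1.13‰
step 3: δ = (-1.13 + 1000)·(-7.9/1000 + 1) − 1000 = -9.02‰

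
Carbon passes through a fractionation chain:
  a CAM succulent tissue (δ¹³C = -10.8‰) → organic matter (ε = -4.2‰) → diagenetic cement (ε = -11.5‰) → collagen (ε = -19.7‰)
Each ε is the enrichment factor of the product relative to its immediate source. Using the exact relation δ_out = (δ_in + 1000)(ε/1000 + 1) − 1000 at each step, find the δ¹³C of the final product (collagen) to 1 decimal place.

-45.5‰

step 1: δ = (-10.80 + 1000)·(-4.2/1000 + 1) − 1000 = -14.95‰
step 2: δ = (-14.95 + 1000)·(-11.5/1000 + 1) − 1000 = -26.28‰
step 3: δ = (-26.28 + 1000)·(-19.7/1000 + 1) − 1000 = -45.46‰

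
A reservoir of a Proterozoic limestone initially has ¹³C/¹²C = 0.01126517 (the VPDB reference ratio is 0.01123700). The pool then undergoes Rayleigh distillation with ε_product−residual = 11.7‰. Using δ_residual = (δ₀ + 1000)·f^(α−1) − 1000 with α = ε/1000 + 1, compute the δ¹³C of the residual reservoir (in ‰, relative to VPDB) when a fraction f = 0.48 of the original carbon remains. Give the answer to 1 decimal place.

δ₀ = (0.01126517/0.01123700 − 1)×1000 = (1.002507 − 1)×1000 = 2.507‰
α − 1 = ε/1000 = 0.0117
f^(α−1) = 0.48^(0.0117) = 0.991449
δ_res = (2.507 + 1000) × 0.991449 − 1000 = 993.935 − 1000 = -6.07‰

-6.1‰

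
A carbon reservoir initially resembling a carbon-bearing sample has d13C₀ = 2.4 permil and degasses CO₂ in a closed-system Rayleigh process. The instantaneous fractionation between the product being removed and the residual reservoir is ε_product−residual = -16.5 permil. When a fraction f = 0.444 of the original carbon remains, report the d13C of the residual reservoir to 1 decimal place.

Rayleigh residual: δ_res = (δ₀ + 1000)·f^(α−1) − 1000
α = ε/1000 + 1 = 0.98350, so α − 1 = -0.01650
f^(α−1) = 0.444^(-0.01650) = 1.013487
δ_res = (2.4 + 1000) × 1.013487 − 1000 = 1015.919 − 1000 = 15.92 permil

15.9 permil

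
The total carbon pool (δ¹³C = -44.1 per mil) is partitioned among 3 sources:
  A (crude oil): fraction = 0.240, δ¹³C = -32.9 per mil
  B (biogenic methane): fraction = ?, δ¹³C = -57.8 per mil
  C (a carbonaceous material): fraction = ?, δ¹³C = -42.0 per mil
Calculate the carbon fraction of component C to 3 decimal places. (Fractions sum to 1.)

0.489

Let f_C and f_B be the unknown fractions; fractions sum to 1 so f_C + f_B = 0.760.
Mass balance: Σ fᵢ·δᵢ = δ_bulk ⇒ f_C·(-42.0) + f_B·(-57.8) = -44.1 − (-7.896) = -36.204
Substitute f_B = 0.760 − f_C:
f_C·(-42.0 − -57.8) = -36.204 − 0.760×(-57.8) = 7.724
f_C = 7.724 / 15.8 = 0.4889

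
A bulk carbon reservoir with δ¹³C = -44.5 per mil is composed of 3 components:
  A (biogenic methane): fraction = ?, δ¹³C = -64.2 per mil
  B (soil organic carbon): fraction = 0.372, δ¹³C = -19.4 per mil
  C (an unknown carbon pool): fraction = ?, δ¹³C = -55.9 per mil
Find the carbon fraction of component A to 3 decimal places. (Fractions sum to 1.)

Let f_A and f_C be the unknown fractions; fractions sum to 1 so f_A + f_C = 0.628.
Mass balance: Σ fᵢ·δᵢ = δ_bulk ⇒ f_A·(-64.2) + f_C·(-55.9) = -44.5 − (-7.217) = -37.283
Substitute f_C = 0.628 − f_A:
f_A·(-64.2 − -55.9) = -37.283 − 0.628×(-55.9) = -2.178
f_A = -2.178 / -8.3 = 0.2624

0.262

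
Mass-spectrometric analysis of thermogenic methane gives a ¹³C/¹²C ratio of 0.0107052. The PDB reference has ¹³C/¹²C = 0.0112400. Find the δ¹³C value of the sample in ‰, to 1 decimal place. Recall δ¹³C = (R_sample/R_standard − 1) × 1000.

-47.6‰

δ¹³C = (R_sample / R_standard − 1) × 1000
R_sample / R_standard = 0.0107052 / 0.0112400 = 0.952420
δ¹³C = (0.952420 − 1) × 1000 = -47.58‰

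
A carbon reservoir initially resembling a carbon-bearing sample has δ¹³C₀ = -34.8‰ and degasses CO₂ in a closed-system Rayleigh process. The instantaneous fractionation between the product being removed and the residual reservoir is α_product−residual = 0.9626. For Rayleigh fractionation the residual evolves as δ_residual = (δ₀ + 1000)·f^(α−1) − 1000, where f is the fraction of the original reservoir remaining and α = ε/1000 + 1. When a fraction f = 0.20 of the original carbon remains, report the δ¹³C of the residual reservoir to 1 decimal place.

Rayleigh residual: δ_res = (δ₀ + 1000)·f^(α−1) − 1000
α − 1 = -0.03740
f^(α−1) = 0.20^(-0.03740) = 1.062041
δ_res = (-34.8 + 1000) × 1.062041 − 1000 = 1025.082 − 1000 = 25.08‰

25.1‰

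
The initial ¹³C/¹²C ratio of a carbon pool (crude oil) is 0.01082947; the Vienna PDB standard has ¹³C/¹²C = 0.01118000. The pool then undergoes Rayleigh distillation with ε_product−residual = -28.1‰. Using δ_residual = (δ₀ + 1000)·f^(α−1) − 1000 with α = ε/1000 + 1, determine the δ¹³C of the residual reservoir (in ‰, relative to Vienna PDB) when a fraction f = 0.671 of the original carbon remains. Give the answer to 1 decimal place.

δ₀ = (0.01082947/0.01118000 − 1)×1000 = (0.968647 − 1)×1000 = -31.353‰
α − 1 = ε/1000 = -0.0281
f^(α−1) = 0.671^(-0.0281) = 1.011275
δ_res = (-31.353 + 1000) × 1.011275 − 1000 = 979.568 − 1000 = -20.43‰

-20.4‰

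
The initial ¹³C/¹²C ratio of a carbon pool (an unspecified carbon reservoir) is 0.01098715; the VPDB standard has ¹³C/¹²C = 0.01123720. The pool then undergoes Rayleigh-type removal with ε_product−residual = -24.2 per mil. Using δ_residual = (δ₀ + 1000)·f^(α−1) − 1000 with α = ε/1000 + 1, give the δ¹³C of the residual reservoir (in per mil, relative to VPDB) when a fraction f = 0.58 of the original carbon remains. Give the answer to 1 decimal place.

-9.3 per mil

δ₀ = (0.01098715/0.01123720 − 1)×1000 = (0.977748 − 1)×1000 = -22.252 per mil
α − 1 = ε/1000 = -0.0242
f^(α−1) = 0.58^(-0.0242) = 1.013270
δ_res = (-22.252 + 1000) × 1.013270 − 1000 = 990.722 − 1000 = -9.28 per mil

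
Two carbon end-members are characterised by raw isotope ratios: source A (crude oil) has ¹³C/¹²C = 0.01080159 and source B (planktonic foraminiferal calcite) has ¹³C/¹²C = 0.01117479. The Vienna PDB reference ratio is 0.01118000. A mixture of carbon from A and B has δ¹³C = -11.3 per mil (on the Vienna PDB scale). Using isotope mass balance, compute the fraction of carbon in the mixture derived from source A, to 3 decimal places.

δ_A = (0.01080159/0.01118000 − 1)×1000 = (0.966153 − 1)×1000 = -33.847 per mil
δ_B = (0.01117479/0.01118000 − 1)×1000 = (0.999534 − 1)×1000 = -0.466 per mil
f_A = (δ_mix − δ_B)/(δ_A − δ_B) = (-11.3 − (-0.466))/(-33.847 − (-0.466))
f_A = -10.834 / -33.381 = 0.3246

0.325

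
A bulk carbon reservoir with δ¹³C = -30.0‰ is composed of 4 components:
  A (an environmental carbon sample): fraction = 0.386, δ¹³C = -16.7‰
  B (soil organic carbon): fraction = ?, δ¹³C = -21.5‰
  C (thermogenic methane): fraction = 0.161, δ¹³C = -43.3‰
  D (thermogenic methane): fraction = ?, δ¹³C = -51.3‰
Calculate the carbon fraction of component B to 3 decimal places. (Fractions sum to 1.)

0.223

Let f_B and f_D be the unknown fractions; fractions sum to 1 so f_B + f_D = 0.453.
Mass balance: Σ fᵢ·δᵢ = δ_bulk ⇒ f_B·(-21.5) + f_D·(-51.3) = -30.0 − (-13.418) = -16.582
Substitute f_D = 0.453 − f_B:
f_B·(-21.5 − -51.3) = -16.582 − 0.453×(-51.3) = 6.656
f_B = 6.656 / 29.8 = 0.2234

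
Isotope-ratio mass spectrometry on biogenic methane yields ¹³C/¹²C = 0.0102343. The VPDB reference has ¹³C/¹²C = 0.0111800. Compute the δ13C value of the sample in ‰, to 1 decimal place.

-84.6‰

δ13C = (R_sample / R_standard − 1) × 1000
R_sample / R_standard = 0.0102343 / 0.0111800 = 0.915411
δ13C = (0.915411 − 1) × 1000 = -84.59‰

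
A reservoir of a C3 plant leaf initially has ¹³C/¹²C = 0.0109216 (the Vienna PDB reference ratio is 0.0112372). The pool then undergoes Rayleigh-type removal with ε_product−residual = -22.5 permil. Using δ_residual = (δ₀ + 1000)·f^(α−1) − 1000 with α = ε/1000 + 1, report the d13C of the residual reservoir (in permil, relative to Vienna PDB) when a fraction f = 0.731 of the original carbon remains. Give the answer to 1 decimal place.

-21.2 permil

δ₀ = (0.0109216/0.0112372 − 1)×1000 = (0.971915 − 1)×1000 = -28.085 permil
α − 1 = ε/1000 = -0.0225
f^(α−1) = 0.731^(-0.0225) = 1.007075
δ_res = (-28.085 + 1000) × 1.007075 − 1000 = 978.791 − 1000 = -21.21 permil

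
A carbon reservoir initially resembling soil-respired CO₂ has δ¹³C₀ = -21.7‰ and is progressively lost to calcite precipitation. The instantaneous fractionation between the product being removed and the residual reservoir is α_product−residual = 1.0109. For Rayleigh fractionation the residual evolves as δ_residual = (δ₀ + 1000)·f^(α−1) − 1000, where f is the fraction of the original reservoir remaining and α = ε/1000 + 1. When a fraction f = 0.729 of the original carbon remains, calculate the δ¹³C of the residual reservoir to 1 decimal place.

-25.1‰

Rayleigh residual: δ_res = (δ₀ + 1000)·f^(α−1) − 1000
α − 1 = 0.01090
f^(α−1) = 0.729^(0.01090) = 0.996561
δ_res = (-21.7 + 1000) × 0.996561 − 1000 = 974.935 − 1000 = -25.06‰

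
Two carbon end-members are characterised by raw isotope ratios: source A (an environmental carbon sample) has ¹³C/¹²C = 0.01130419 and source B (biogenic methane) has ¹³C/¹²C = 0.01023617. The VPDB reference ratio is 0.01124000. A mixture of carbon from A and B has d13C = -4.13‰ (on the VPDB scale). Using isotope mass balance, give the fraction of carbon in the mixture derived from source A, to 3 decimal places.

0.896

δ_A = (0.01130419/0.01124000 − 1)×1000 = (1.005711 − 1)×1000 = 5.711‰
δ_B = (0.01023617/0.01124000 − 1)×1000 = (0.910691 − 1)×1000 = -89.309‰
f_A = (δ_mix − δ_B)/(δ_A − δ_B) = (-4.13 − (-89.309))/(5.711 − (-89.309))
f_A = 85.179 / 95.020 = 0.8964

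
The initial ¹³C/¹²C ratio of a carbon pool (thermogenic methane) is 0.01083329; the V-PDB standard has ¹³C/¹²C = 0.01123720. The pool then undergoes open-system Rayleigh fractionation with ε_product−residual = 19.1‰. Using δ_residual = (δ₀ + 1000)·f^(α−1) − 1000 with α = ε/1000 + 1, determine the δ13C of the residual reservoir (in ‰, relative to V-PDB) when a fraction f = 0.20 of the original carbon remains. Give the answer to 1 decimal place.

δ₀ = (0.01083329/0.01123720 − 1)×1000 = (0.964056 − 1)×1000 = -35.944‰
α − 1 = ε/1000 = 0.0191
f^(α−1) = 0.20^(0.0191) = 0.969727
δ_res = (-35.944 + 1000) × 0.969727 − 1000 = 934.872 − 1000 = -65.13‰

-65.1‰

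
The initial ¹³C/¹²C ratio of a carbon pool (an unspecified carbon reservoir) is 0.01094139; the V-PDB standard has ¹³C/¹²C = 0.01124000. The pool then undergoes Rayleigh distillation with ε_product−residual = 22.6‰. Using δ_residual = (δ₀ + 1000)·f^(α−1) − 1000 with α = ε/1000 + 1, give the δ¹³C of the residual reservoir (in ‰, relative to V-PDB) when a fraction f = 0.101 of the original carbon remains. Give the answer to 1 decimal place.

-75.7‰

δ₀ = (0.01094139/0.01124000 − 1)×1000 = (0.973433 − 1)×1000 = -26.567‰
α − 1 = ε/1000 = 0.0226
f^(α−1) = 0.101^(0.0226) = 0.949506
δ_res = (-26.567 + 1000) × 0.949506 − 1000 = 924.281 − 1000 = -75.72‰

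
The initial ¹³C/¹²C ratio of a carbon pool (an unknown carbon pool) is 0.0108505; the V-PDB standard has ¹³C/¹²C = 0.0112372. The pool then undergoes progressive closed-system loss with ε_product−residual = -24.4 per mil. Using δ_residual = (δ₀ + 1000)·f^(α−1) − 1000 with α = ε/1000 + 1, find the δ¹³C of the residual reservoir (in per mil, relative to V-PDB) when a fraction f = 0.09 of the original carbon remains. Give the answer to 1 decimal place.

24.0 per mil

δ₀ = (0.0108505/0.0112372 − 1)×1000 = (0.965588 − 1)×1000 = -34.412 per mil
α − 1 = ε/1000 = -0.0244
f^(α−1) = 0.09^(-0.0244) = 1.060514
δ_res = (-34.412 + 1000) × 1.060514 − 1000 = 1024.019 − 1000 = 24.02 per mil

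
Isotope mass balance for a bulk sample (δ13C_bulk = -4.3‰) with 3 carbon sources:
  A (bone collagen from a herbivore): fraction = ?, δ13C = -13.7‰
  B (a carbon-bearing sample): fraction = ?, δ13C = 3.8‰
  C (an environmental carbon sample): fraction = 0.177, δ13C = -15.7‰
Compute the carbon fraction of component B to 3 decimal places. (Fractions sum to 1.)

0.557

Let f_B and f_A be the unknown fractions; fractions sum to 1 so f_B + f_A = 0.823.
Mass balance: Σ fᵢ·δᵢ = δ_bulk ⇒ f_B·(3.8) + f_A·(-13.7) = -4.3 − (-2.779) = -1.521
Substitute f_A = 0.823 − f_B:
f_B·(3.8 − -13.7) = -1.521 − 0.823×(-13.7) = 9.754
f_B = 9.754 / 17.5 = 0.5574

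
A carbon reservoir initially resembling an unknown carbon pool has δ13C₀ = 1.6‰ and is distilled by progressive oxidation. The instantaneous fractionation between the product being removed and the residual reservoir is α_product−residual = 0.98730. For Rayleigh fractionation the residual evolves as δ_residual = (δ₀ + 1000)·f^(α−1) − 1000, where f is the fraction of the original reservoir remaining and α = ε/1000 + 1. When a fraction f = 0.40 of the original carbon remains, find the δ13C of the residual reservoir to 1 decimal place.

Rayleigh residual: δ_res = (δ₀ + 1000)·f^(α−1) − 1000
α − 1 = -0.01270
f^(α−1) = 0.40^(-0.01270) = 1.011705
δ_res = (1.6 + 1000) × 1.011705 − 1000 = 1013.324 − 1000 = 13.32‰

13.3‰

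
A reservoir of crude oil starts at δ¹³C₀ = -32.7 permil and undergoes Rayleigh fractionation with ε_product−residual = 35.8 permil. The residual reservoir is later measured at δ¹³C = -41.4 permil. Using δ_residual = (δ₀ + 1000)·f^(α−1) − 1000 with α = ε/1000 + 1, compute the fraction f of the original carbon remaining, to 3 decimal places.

0.777

α − 1 = ε/1000 = 0.0358
(δ_res + 1000)/(δ₀ + 1000) = (-41.4 + 1000)/(-32.7 + 1000) = 958.6/967.3 = 0.991006
f = 0.991006^(1/0.0358) = exp(ln(0.991006)/0.0358) = exp(-0.00903/0.0358)
f = exp(-0.2524) = 0.7770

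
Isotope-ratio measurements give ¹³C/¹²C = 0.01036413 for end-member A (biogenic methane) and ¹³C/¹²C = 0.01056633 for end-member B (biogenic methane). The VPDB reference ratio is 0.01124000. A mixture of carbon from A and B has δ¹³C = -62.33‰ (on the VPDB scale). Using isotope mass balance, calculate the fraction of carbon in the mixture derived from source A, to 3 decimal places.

δ_A = (0.01036413/0.01124000 − 1)×1000 = (0.922076 − 1)×1000 = -77.924‰
δ_B = (0.01056633/0.01124000 − 1)×1000 = (0.940065 − 1)×1000 = -59.935‰
f_A = (δ_mix − δ_B)/(δ_A − δ_B) = (-62.33 − (-59.935))/(-77.924 − (-59.935))
f_A = -2.395 / -17.989 = 0.1331

0.133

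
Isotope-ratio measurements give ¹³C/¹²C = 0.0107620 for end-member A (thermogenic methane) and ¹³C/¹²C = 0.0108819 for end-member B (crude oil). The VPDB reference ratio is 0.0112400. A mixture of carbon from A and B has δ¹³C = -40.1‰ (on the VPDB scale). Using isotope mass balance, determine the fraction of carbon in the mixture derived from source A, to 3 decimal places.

0.773

δ_A = (0.0107620/0.0112400 − 1)×1000 = (0.957473 − 1)×1000 = -42.527‰
δ_B = (0.0108819/0.0112400 − 1)×1000 = (0.968141 − 1)×1000 = -31.859‰
f_A = (δ_mix − δ_B)/(δ_A − δ_B) = (-40.1 − (-31.859))/(-42.527 − (-31.859))
f_A = -8.241 / -10.667 = 0.7725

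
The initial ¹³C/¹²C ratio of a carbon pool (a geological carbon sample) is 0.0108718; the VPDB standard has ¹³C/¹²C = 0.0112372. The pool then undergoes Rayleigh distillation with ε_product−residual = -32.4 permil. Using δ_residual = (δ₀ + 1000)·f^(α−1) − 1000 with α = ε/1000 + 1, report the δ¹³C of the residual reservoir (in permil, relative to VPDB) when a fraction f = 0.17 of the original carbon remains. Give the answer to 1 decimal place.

δ₀ = (0.0108718/0.0112372 − 1)×1000 = (0.967483 − 1)×1000 = -32.517 permil
α − 1 = ε/1000 = -0.0324
f^(α−1) = 0.17^(-0.0324) = 1.059091
δ_res = (-32.517 + 1000) × 1.059091 − 1000 = 1024.653 − 1000 = 24.65 permil

24.7 permil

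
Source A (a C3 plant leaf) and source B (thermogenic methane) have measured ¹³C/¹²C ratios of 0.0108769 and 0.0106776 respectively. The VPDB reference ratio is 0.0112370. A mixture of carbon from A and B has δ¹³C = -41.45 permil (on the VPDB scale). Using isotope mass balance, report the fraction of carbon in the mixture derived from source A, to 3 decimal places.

δ_A = (0.0108769/0.0112370 − 1)×1000 = (0.967954 − 1)×1000 = -32.046 permil
δ_B = (0.0106776/0.0112370 − 1)×1000 = (0.950218 − 1)×1000 = -49.782 permil
f_A = (δ_mix − δ_B)/(δ_A − δ_B) = (-41.45 − (-49.782))/(-32.046 − (-49.782))
f_A = 8.332 / 17.736 = 0.4698

0.470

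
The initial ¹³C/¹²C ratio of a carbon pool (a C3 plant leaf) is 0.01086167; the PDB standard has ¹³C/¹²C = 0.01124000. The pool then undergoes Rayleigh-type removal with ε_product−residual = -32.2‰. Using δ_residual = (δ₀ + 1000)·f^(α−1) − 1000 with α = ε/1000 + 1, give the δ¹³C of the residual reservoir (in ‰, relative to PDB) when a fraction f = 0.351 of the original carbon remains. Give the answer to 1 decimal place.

δ₀ = (0.01086167/0.01124000 − 1)×1000 = (0.966341 − 1)×1000 = -33.659‰
α − 1 = ε/1000 = -0.0322
f^(α−1) = 0.351^(-0.0322) = 1.034287
δ_res = (-33.659 + 1000) × 1.034287 − 1000 = 999.474 − 1000 = -0.53‰

-0.5‰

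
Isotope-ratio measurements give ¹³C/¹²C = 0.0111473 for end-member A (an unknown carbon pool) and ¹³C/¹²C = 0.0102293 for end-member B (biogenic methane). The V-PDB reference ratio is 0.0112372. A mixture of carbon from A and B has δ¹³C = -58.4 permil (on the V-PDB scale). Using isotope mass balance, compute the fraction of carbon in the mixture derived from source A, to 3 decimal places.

δ_A = (0.0111473/0.0112372 − 1)×1000 = (0.992000 − 1)×1000 = -8.000 permil
δ_B = (0.0102293/0.0112372 − 1)×1000 = (0.910307 − 1)×1000 = -89.693 permil
f_A = (δ_mix − δ_B)/(δ_A − δ_B) = (-58.4 − (-89.693))/(-8.000 − (-89.693))
f_A = 31.293 / 81.693 = 0.3831

0.383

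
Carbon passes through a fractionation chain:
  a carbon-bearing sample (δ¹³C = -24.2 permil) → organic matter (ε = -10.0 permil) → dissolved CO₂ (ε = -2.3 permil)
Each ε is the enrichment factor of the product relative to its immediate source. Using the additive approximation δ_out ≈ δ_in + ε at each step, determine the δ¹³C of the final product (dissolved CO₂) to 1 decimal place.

step 1: δ ≈ -24.2 + (-10.0) = -34.2 permil
step 2: δ ≈ -34.2 + (-2.3) = -36.5 permil

-36.5 permil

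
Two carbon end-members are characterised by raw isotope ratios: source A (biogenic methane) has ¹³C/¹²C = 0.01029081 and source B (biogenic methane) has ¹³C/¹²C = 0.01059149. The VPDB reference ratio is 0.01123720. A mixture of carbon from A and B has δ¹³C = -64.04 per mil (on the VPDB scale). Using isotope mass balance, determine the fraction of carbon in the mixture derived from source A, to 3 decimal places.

δ_A = (0.01029081/0.01123720 − 1)×1000 = (0.915781 − 1)×1000 = -84.219 per mil
δ_B = (0.01059149/0.01123720 − 1)×1000 = (0.942538 − 1)×1000 = -57.462 per mil
f_A = (δ_mix − δ_B)/(δ_A − δ_B) = (-64.04 − (-57.462))/(-84.219 − (-57.462))
f_A = -6.578 / -26.758 = 0.2458

0.246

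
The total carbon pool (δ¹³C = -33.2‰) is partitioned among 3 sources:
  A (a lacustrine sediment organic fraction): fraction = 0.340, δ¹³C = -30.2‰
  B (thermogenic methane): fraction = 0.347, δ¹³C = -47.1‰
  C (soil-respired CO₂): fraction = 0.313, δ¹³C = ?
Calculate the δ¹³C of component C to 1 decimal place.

Isotope mass balance: δ_bulk = Σ fᵢ·δᵢ.
-33.2 = 0.340×(-30.2) + 0.347×(-47.1) + 0.313×δ_C
0.313·δ_C = -33.2 − (-26.612) = -6.588
δ_C = -6.588 / 0.313 = -21.05‰

-21.0‰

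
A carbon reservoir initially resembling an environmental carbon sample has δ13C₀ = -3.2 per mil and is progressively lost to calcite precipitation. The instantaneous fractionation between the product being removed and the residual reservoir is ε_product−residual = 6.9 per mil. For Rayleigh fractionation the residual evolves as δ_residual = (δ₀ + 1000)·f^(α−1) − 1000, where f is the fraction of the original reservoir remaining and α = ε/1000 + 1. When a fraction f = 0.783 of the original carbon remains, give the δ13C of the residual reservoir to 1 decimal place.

-4.9 per mil

Rayleigh residual: δ_res = (δ₀ + 1000)·f^(α−1) − 1000
α = ε/1000 + 1 = 1.00690, so α − 1 = 0.00690
f^(α−1) = 0.783^(0.00690) = 0.998314
δ_res = (-3.2 + 1000) × 0.998314 − 1000 = 995.119 − 1000 = -4.88 per mil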